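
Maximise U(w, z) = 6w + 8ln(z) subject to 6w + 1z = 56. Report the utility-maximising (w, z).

MU_w = 6, MU_z = 8/z.
MRS = 6 ÷ (8/z).
Tangency: set MRS = p_w/p_z = 6/1 = 6.
MRS depends only on z: 0.75·z = 6 ⇒ z* = 6/0.75 = 8.
From the budget, 6·w = 56 − 1·8 = 48, so w* = 8.

w* = 8, z* = 8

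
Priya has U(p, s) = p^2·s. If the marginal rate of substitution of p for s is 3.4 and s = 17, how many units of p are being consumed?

MU_p = 2·p·s and MU_s = p^2.
MRS = MU_p/MU_s = (2/1)·s/p.
Substitute s = 17: MRS = 34/p. Setting 34/p = 3.4 gives p = 34/3.4 = 10.

p = 10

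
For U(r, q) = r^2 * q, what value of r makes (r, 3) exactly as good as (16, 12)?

U(16, 12) = 3072.
Set U(r, 3) = 3072 and solve.
With q = 3: r^2 = 3072/3 = 1024; taking the square root, r = 32.
Check: U(32, 3) = 3072.

r = 32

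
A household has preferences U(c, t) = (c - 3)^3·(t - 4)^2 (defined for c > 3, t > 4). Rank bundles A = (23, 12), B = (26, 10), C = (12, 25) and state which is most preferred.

Evaluate utility at each bundle:
U(A) = 512000.
U(B) = 438012.
U(C) = 321489.
Highest utility is A, so A ≻ B ≻ C.

Bundle A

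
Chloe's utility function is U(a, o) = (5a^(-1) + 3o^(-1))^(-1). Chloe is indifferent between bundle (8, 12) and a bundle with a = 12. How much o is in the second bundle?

o = 72/11

U depends on (a, o) only through S = 5a^(-1) + 3o^(-1), so equal utility means equal S. At (8, 12): S = 0.875.
With a = 12: 5·12^(-1) = 5/12, so 3o^(-1) = 0.875 − 5/12 = 11/24, i.e. o^(-1) = 11/72.
Hence o = 1/(11/72) = 72/11.
Check: U(12, 72/11) = 1.1429.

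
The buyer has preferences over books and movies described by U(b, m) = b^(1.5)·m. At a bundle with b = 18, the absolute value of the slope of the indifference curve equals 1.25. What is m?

MU_b = 1.5·√b·m and MU_m = b^(1.5).
MRS = MU_b/MU_m = (1.5)·m/b.
Substitute b = 18: MRS = m/12. Setting m/12 = 1.25 gives m = 1.25·12 = 15.

m = 15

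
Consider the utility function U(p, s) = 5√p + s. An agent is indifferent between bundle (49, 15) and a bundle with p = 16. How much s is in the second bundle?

s = 30

U(49, 15) = 50.
Set U(16, s) = 50 and solve.
With p = 16: √16 = 4, so s = 50 − 5·4 = 30.
Check: U(16, 30) = 50.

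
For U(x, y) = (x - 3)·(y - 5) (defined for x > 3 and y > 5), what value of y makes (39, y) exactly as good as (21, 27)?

y = 16

U(21, 27) = 396.
Set U(39, y) = 396 and solve.
With x = 39: (39 − 3) = 36, so (y − 5) = 396/36 = 11.
So y = 5 + 11 = 16.
Check: U(39, 16) = 396.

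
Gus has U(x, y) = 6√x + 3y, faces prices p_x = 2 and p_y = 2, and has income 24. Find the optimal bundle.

x* = 1, y* = 11

MU_x = 6/(2√x), MU_y = 3.
MRS = 6/(2√x) ÷ 3.
Tangency: set MRS = p_x/p_y = 2/2 = 1.
MRS depends only on x: 1/√x = 1 ⇒ √x = 1/1 = 1 ⇒ x* = 1.
From the budget, 2·y = 24 − 2·1 = 22, so y* = 11.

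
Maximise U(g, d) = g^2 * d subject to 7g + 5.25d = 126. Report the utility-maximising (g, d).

g* = 12, d* = 8

MU_g = 2·g·d and MU_d = g^2.
MRS = MU_g/MU_d = (2/1)·d/g.
Tangency: set MRS = p_g/p_d = 7/5.25 = 4/3.
So (2/1)·d/g = 4/3, i.e. d = (2/3)·g.
Substitute into the budget 7·g + 5.25·d = 126: 10.5·g = 126, so g* = 12.
Then d* = (2/3)·12 = 8.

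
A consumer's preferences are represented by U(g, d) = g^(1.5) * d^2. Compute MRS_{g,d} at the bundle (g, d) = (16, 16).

MRS = 0.75

MU_g = 1.5·√g·d^2 and MU_d = 2·g^(1.5)·d.
MRS = MU_g/MU_d = (0.75)·d/g.
At (16, 16): MRS = 0.75.
The indifference curve has slope −0.75 at this bundle.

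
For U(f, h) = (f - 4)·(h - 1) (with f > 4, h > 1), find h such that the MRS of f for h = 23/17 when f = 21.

MU_f = (h−1), MU_h = (f−4).
MRS = (h−1)/(f−4).
Substitute f = 21: MRS = (h − 1)/17. Setting this equal to 23/17 gives h − 1 = (23/17)·17 = 23, so h = 24.

h = 24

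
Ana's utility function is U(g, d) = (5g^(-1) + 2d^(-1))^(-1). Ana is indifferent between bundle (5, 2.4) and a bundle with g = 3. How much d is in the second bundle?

U depends on (g, d) only through S = 5g^(-1) + 2d^(-1), so equal utility means equal S. At (5, 2.4): S = 11/6.
With g = 3: 5·3^(-1) = 5/3, so 2d^(-1) = 11/6 − 5/3 = 1/6, i.e. d^(-1) = 1/12.
Hence d = 1/(1/12) = 12.
Check: U(3, 12) = 0.5455.

d = 12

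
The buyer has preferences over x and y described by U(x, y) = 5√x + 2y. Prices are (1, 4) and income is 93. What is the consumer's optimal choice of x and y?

MU_x = 5/(2√x), MU_y = 2.
MRS = 5/(2√x) ÷ 2.
Tangency: set MRS = p_x/p_y = 1/4 = 0.25.
MRS depends only on x: 1.25/√x = 0.25 ⇒ √x = 1.25/0.25 = 5 ⇒ x* = 25.
From the budget, 4·y = 93 − 1·25 = 68, so y* = 17.

x* = 25, y* = 17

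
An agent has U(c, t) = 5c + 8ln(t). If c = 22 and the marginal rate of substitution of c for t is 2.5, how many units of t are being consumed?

t = 4

MU_c = 5, MU_t = 8/t.
MRS = 5 ÷ (8/t).
MRS depends only on t: 0.625·t = 2.5 ⇒ t = 2.5/0.625 = 4.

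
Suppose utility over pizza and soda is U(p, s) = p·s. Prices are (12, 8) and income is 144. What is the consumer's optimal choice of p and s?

p* = 6, s* = 9

MU_p = s and MU_s = p.
MRS = MU_p/MU_s = s/p.
Tangency: set MRS = p_p/p_s = 12/8 = 1.5.
So s/p = 1.5, i.e. s = 1.5·p.
Substitute into the budget 12·p + 8·s = 144: 24·p = 144, so p* = 6.
Then s* = 1.5·6 = 9.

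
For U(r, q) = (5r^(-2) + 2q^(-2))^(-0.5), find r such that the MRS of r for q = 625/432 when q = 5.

For CES with ρ = -2, MRS = (5/2)·(q/r)^3.
Setting (5/2)·(5/r)^3 = 625/432 gives (5/r)^3 = 125/216, so 5/r = 5/6 and r = 6.

r = 6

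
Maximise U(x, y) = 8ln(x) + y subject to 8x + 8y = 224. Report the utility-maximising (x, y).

x* = 8, y* = 20

MU_x = 8/x, MU_y = 1.
MRS = 8/x ÷ 1.
Tangency: set MRS = p_x/p_y = 8/8 = 1.
MRS depends only on x: 8/x = 1 ⇒ x* = 8/1 = 8.
From the budget, 8·y = 224 − 8·8 = 160, so y* = 20.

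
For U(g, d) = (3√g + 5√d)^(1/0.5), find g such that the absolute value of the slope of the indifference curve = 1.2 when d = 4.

g = 1

For CES with ρ = 0.5, MRS = (3/5)·√(d/g).
Setting (3/5)·√(4/g) = 1.2 gives √(4/g) = 2, so 4/g = 4 and g = 1.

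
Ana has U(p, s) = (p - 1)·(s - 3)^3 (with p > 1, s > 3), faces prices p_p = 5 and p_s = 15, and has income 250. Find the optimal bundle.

MU_p = (s−3)^3, MU_s = 3·(p−1)·(s−3)^2.
MRS = (1/3)·(s−3)/(p−1).
Tangency: set MRS = p_p/p_s = 5/15 = 1/3.
So (1/3)·(s − 3)/(p − 1) = 1/3, i.e. (s − 3) = (p − 1).
Rewrite the budget in excess-of-subsistence terms: 5·(p − 1) + 15·(s − 3) = 250 − 5·1 − 15·3 = 200.
Substituting, 20·(p − 1) = 200, so p − 1 = 10 and p* = 11.
Then s − 3 = 10, so s* = 13.

p* = 11, s* = 13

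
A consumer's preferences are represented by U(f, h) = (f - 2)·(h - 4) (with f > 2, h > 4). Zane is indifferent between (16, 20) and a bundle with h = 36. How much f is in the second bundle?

U(16, 20) = 224.
Set U(f, 36) = 224 and solve.
With h = 36: (36 − 4) = 32, so (f − 2) = 224/32 = 7.
So f = 2 + 7 = 9.
Check: U(9, 36) = 224.

f = 9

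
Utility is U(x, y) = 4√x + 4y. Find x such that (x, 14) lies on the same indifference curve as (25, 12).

U(25, 12) = 68.
Set U(x, 14) = 68 and solve.
With y = 14: 4√x = 68 − 4·14 = 12, so √x = 3 and x = 9.
Check: U(9, 14) = 68.

x = 9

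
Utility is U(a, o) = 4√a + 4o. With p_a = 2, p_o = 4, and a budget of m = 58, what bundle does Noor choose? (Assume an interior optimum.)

MU_a = 4/(2√a), MU_o = 4.
MRS = 4/(2√a) ÷ 4.
Tangency: set MRS = p_a/p_o = 2/4 = 0.5.
MRS depends only on a: 0.5/√a = 0.5 ⇒ √a = 0.5/0.5 = 1 ⇒ a* = 1.
From the budget, 4·o = 58 − 2·1 = 56, so o* = 14.

a* = 1, o* = 14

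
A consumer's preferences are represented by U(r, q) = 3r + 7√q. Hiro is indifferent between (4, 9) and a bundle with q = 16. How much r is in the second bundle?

r = 5/3

U(4, 9) = 33.
Set U(r, 16) = 33 and solve.
With q = 16: √16 = 4, so 3r = 33 − 7·4 = 5 and r = 5/3.
Check: U(5/3, 16) = 33.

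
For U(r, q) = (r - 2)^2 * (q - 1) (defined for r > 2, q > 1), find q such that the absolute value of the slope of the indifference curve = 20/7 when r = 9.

MU_r = 2·(r−2)·(q−1), MU_q = (r−2)^2.
MRS = (2/1)·(q−1)/(r−2).
Substitute r = 9: MRS = (q − 1)/3.5. Setting this equal to 20/7 gives q − 1 = (20/7)·3.5 = 10, so q = 11.

q = 11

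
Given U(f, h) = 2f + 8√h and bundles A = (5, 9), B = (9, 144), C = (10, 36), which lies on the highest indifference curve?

Bundle B

Evaluate utility at each bundle:
U(A) = 34.000.
U(B) = 114.000.
U(C) = 68.000.
Highest utility is B, so B ≻ C ≻ A.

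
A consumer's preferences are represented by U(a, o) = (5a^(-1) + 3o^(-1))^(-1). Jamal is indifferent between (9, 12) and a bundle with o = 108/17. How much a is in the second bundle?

a = 15

U depends on (a, o) only through S = 5a^(-1) + 3o^(-1), so equal utility means equal S. At (9, 12): S = 29/36.
With o = 108/17: 3·(108/17)^(-1) = 17/36, so 5a^(-1) = 29/36 − 17/36 = 1/3, i.e. a^(-1) = 1/15.
Hence a = 1/(1/15) = 15.
Check: U(15, 108/17) = 1.2414.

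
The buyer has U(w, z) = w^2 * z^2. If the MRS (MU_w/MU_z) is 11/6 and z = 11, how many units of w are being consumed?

w = 6

MU_w = 2·w·z^2 and MU_z = 2·w^2·z.
MRS = MU_w/MU_z = z/w.
Substitute z = 11: MRS = 11/w. Setting 11/w = 11/6 gives w = 11/(11/6) = 6.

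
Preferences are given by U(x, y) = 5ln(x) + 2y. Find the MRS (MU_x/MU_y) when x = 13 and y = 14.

MU_x = 5/x, MU_y = 2.
MRS = 5/x ÷ 2.
At (13, 14): MRS = 5/26.
That is, one extra unit of x is worth 5/26 units of y at the margin.

MRS = 5/26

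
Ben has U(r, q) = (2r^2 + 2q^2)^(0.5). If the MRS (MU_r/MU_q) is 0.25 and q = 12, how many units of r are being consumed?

For CES with ρ = 2, MRS = (q/r)^(-1).
Setting (12/r)^(-1) = 0.25 gives 12/r = 4 and r = 3.

r = 3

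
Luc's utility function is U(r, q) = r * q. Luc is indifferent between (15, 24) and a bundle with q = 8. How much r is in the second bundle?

U(15, 24) = 360.
Set U(r, 8) = 360 and solve.
With q = 8: r = 360/8 = 45.
Check: U(45, 8) = 360.

r = 45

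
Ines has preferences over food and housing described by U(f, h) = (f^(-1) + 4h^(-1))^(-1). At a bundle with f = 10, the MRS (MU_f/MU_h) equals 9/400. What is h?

For CES with ρ = -1, MRS = (1/4)·(h/f)^2.
Setting (1/4)·(h/10)^2 = 9/400 gives (h/10)^2 = 9/100, so h/10 = 0.3 and h = 3.

h = 3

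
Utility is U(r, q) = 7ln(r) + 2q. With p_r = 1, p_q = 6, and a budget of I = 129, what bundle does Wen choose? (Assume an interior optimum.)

r* = 21, q* = 18

MU_r = 7/r, MU_q = 2.
MRS = 7/r ÷ 2.
Tangency: set MRS = p_r/p_q = 1/6.
MRS depends only on r: 3.5/r = 1/6 ⇒ r* = 3.5/(1/6) = 21.
From the budget, 6·q = 129 − 1·21 = 108, so q* = 18.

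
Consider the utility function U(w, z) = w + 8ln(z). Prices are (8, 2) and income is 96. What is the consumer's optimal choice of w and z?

MU_w = 1, MU_z = 8/z.
MRS = 1 ÷ (8/z).
Tangency: set MRS = p_w/p_z = 8/2 = 4.
MRS depends only on z: 0.125·z = 4 ⇒ z* = 4/0.125 = 32.
From the budget, 8·w = 96 − 2·32 = 32, so w* = 4.

w* = 4, z* = 32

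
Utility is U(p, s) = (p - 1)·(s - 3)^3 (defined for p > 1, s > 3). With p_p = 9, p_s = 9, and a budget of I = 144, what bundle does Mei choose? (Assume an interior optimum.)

MU_p = (s−3)^3, MU_s = 3·(p−1)·(s−3)^2.
MRS = (1/3)·(s−3)/(p−1).
Tangency: set MRS = p_p/p_s = 9/9 = 1.
So (1/3)·(s − 3)/(p − 1) = 1, i.e. (s − 3) = 3·(p − 1).
Rewrite the budget in excess-of-subsistence terms: 9·(p − 1) + 9·(s − 3) = 144 − 9·1 − 9·3 = 108.
Substituting, 36·(p − 1) = 108, so p − 1 = 3 and p* = 4.
Then s − 3 = 3·3 = 9, so s* = 12.

p* = 4, s* = 12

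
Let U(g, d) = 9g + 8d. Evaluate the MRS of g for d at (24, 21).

MRS = 1.125

MU_g = 9, MU_d = 8, so MRS = 9/8 = 1.125 at every bundle.
At (24, 21): MRS = 1.125.
That is, one extra unit of g is worth 1.125 units of d at the margin.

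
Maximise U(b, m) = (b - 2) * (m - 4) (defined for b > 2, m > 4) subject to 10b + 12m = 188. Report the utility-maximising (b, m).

b* = 8, m* = 9

MU_b = (m−4), MU_m = (b−2).
MRS = (m−4)/(b−2).
Tangency: set MRS = p_b/p_m = 10/12 = 5/6.
So (m − 4)/(b − 2) = 5/6, i.e. (m − 4) = (5/6)·(b − 2).
Rewrite the budget in excess-of-subsistence terms: 10·(b − 2) + 12·(m − 4) = 188 − 10·2 − 12·4 = 120.
Substituting, 20·(b − 2) = 120, so b − 2 = 6 and b* = 8.
Then m − 4 = (5/6)·6 = 5, so m* = 9.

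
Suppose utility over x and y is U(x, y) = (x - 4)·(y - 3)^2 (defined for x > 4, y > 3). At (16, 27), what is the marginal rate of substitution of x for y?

MRS = 1

MU_x = (y−3)^2, MU_y = 2·(x−4)·(y−3).
MRS = (1/2)·(y−3)/(x−4).
At (16, 27): MRS = 1.
So at (16, 27) the consumer would give up 1 units of y for one more unit of x.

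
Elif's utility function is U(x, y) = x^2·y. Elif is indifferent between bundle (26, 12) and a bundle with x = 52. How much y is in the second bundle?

U(26, 12) = 8112.
Set U(52, y) = 8112 and solve.
With x = 52: 52^2 = 2704, so y = 8112/2704 = 3.
Check: U(52, 3) = 8112.

y = 3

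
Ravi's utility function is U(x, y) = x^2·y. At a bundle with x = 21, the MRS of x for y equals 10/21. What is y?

y = 5

MU_x = 2·x·y and MU_y = x^2.
MRS = MU_x/MU_y = (2/1)·y/x.
Substitute x = 21: MRS = y/10.5. Setting y/10.5 = 10/21 gives y = (10/21)·10.5 = 5.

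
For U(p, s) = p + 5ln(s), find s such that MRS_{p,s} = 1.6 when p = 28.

s = 8

MU_p = 1, MU_s = 5/s.
MRS = 1 ÷ (5/s).
MRS depends only on s: 0.2·s = 1.6 ⇒ s = 1.6/0.2 = 8.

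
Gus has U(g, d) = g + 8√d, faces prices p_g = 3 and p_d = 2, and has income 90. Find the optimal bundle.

g* = 6, d* = 36

MU_g = 1, MU_d = 8/(2√d).
MRS = 1 ÷ (8/(2√d)).
Tangency: set MRS = p_g/p_d = 3/2 = 1.5.
MRS depends only on d: 0.25·√d = 1.5 ⇒ √d = 1.5/0.25 = 6 ⇒ d* = 36.
From the budget, 3·g = 90 − 2·36 = 18, so g* = 6.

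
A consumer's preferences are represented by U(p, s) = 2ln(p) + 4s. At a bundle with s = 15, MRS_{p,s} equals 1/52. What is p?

MU_p = 2/p, MU_s = 4.
MRS = 2/p ÷ 4.
MRS depends only on p: 0.5/p = 1/52 ⇒ p = 0.5/(1/52) = 26.

p = 26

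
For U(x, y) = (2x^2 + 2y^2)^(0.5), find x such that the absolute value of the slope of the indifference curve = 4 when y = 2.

For CES with ρ = 2, MRS = (y/x)^(-1).
Setting (2/x)^(-1) = 4 gives 2/x = 0.25 and x = 8.

x = 8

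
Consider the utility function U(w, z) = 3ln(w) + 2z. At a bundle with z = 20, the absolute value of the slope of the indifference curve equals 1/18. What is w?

MU_w = 3/w, MU_z = 2.
MRS = 3/w ÷ 2.
MRS depends only on w: 1.5/w = 1/18 ⇒ w = 1.5/(1/18) = 27.

w = 27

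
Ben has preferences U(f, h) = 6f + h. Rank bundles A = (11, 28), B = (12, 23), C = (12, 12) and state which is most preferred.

Bundle B

Evaluate utility at each bundle:
U(A) = 94.
U(B) = 95.
U(C) = 84.
Highest utility is B, so B ≻ A ≻ C.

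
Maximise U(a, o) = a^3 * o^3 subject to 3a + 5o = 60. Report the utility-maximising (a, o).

MU_a = 3·a^2·o^3 and MU_o = 3·a^3·o^2.
MRS = MU_a/MU_o = o/a.
Tangency: set MRS = p_a/p_o = 3/5 = 0.6.
So o/a = 0.6, i.e. o = 0.6·a.
Substitute into the budget 3·a + 5·o = 60: 6·a = 60, so a* = 10.
Then o* = 0.6·10 = 6.

a* = 10, o* = 6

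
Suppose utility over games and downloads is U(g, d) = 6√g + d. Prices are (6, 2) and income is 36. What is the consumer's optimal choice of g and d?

MU_g = 6/(2√g), MU_d = 1.
MRS = 6/(2√g) ÷ 1.
Tangency: set MRS = p_g/p_d = 6/2 = 3.
MRS depends only on g: 3/√g = 3 ⇒ √g = 3/3 = 1 ⇒ g* = 1.
From the budget, 2·d = 36 − 6·1 = 30, so d* = 15.

g* = 1, d* = 15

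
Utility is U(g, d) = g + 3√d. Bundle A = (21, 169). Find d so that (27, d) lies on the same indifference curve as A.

U(21, 169) = 60.
Set U(27, d) = 60 and solve.
With g = 27: 3√d = 60 − 27 = 33, so √d = 11 and d = 121.
Check: U(27, 121) = 60.

d = 121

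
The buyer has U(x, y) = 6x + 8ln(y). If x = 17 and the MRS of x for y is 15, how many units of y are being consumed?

y = 20

MU_x = 6, MU_y = 8/y.
MRS = 6 ÷ (8/y).
MRS depends only on y: 0.75·y = 15 ⇒ y = 15/0.75 = 20.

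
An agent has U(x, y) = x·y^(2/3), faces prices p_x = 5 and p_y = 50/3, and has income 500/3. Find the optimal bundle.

MU_x = y^(2/3) and MU_y = 2/3·x·y^(-1/3).
MRS = MU_x/MU_y = (1.5)·y/x.
Tangency: set MRS = p_x/p_y = 5/(50/3) = 0.3.
So (1.5)·y/x = 0.3, i.e. y = 0.2·x.
Substitute into the budget 5·x + (50/3)·y = 500/3: (25/3)·x = 500/3, so x* = 20.
Then y* = 0.2·20 = 4.

x* = 20, y* = 4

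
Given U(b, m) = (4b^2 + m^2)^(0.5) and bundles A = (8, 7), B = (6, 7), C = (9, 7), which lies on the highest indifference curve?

Bundle C

Evaluate utility at each bundle:
U(A) = 17.464.
U(B) = 13.892.
U(C) = 19.313.
Highest utility is C, so C ≻ A ≻ B.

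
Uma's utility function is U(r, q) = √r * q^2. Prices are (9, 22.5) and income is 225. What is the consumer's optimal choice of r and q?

r* = 5, q* = 8

MU_r = 0.5·r^(-0.5)·q^2 and MU_q = 2·√r·q.
MRS = MU_r/MU_q = (0.25)·q/r.
Tangency: set MRS = p_r/p_q = 9/22.5 = 0.4.
So (0.25)·q/r = 0.4, i.e. q = 1.6·r.
Substitute into the budget 9·r + 22.5·q = 225: 45·r = 225, so r* = 5.
Then q* = 1.6·5 = 8.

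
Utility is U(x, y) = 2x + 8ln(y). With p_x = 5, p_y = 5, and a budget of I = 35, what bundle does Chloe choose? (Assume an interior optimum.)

MU_x = 2, MU_y = 8/y.
MRS = 2 ÷ (8/y).
Tangency: set MRS = p_x/p_y = 5/5 = 1.
MRS depends only on y: 0.25·y = 1 ⇒ y* = 1/0.25 = 4.
From the budget, 5·x = 35 − 5·4 = 15, so x* = 3.

x* = 3, y* = 4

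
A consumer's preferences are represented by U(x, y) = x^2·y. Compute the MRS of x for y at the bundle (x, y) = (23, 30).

MRS = 60/23

MU_x = 2·x·y and MU_y = x^2.
MRS = MU_x/MU_y = (2/1)·y/x.
At (23, 30): MRS = 60/23.
That is, one extra unit of x is worth 60/23 units of y at the margin.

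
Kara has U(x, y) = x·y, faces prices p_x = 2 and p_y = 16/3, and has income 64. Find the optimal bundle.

x* = 16, y* = 6

MU_x = y and MU_y = x.
MRS = MU_x/MU_y = y/x.
Tangency: set MRS = p_x/p_y = 2/(16/3) = 0.375.
So y/x = 0.375, i.e. y = 0.375·x.
Substitute into the budget 2·x + (16/3)·y = 64: 4·x = 64, so x* = 16.
Then y* = 0.375·16 = 6.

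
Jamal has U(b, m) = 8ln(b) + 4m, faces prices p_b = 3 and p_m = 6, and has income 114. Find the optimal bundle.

MU_b = 8/b, MU_m = 4.
MRS = 8/b ÷ 4.
Tangency: set MRS = p_b/p_m = 3/6 = 0.5.
MRS depends only on b: 2/b = 0.5 ⇒ b* = 2/0.5 = 4.
From the budget, 6·m = 114 − 3·4 = 102, so m* = 17.

b* = 4, m* = 17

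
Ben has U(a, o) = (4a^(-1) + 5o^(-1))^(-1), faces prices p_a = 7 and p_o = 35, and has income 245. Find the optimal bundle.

For CES with ρ = -1, MRS = (4/5)·(o/a)^2.
Tangency: set MRS = p_a/p_o = 7/35 = 0.2.
So (o/a)^2 = 0.25; taking the square root, o/a = 0.5, i.e. o = 0.5·a.
Substitute into the budget 7·a + 35·o = 245: 24.5·a = 245, so a* = 10 and o* = 0.5·10 = 5.

a* = 10, o* = 5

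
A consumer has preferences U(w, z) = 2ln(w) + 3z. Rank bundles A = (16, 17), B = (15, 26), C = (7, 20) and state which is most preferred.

Bundle B

Evaluate utility at each bundle:
U(A) = 56.545.
U(B) = 83.416.
U(C) = 63.892.
Highest utility is B, so B ≻ C ≻ A.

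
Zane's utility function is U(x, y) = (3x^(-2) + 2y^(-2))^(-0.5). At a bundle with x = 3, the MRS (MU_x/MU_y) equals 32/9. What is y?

y = 4

For CES with ρ = -2, MRS = (3/2)·(y/x)^3.
Setting (3/2)·(y/3)^3 = 32/9 gives (y/3)^3 = 64/27, so y/3 = 4/3 and y = 4.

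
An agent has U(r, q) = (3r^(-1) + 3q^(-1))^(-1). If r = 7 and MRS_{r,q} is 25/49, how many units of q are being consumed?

q = 5

For CES with ρ = -1, MRS = (q/r)^2.
Setting (q/7)^2 = 25/49 gives q/7 = 5/7 and q = 5.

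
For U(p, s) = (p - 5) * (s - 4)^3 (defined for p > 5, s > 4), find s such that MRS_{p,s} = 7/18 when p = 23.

MU_p = (s−4)^3, MU_s = 3·(p−5)·(s−4)^2.
MRS = (1/3)·(s−4)/(p−5).
Substitute p = 23: MRS = (s − 4)/54. Setting this equal to 7/18 gives s − 4 = (7/18)·54 = 21, so s = 25.

s = 25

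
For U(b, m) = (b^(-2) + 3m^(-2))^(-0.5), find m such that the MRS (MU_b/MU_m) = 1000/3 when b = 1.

For CES with ρ = -2, MRS = (1/3)·(m/b)^3.
Setting (1/3)·(m/1)^3 = 1000/3 gives (m/1)^3 = 1000, so m/1 = 10 and m = 10.

m = 10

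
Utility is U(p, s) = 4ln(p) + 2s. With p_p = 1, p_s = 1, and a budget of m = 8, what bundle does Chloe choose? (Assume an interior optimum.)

MU_p = 4/p, MU_s = 2.
MRS = 4/p ÷ 2.
Tangency: set MRS = p_p/p_s = 1/1 = 1.
MRS depends only on p: 2/p = 1 ⇒ p* = 2/1 = 2.
From the budget, 1·s = 8 − 1·2 = 6, so s* = 6.

p* = 2, s* = 6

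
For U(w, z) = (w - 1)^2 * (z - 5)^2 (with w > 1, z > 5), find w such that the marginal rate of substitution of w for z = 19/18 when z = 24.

MU_w = 2·(w−1)·(z−5)^2, MU_z = 2·(w−1)^2·(z−5).
MRS = (z−5)/(w−1).
Substitute z = 24: MRS = 19/(w − 1). Setting this equal to 19/18 gives w − 1 = 19/(19/18) = 18, so w = 19.

w = 19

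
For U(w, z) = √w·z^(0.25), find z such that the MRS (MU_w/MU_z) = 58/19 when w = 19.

MU_w = 0.5·w^(-0.5)·z^(0.25) and MU_z = 0.25·√w·z^(-0.75).
MRS = MU_w/MU_z = (2)·z/w.
Substitute w = 19: MRS = z/9.5. Setting z/9.5 = 58/19 gives z = (58/19)·9.5 = 29.

z = 29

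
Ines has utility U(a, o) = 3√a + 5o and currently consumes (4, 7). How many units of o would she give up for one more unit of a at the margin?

MU_a = 3/(2√a), MU_o = 5.
MRS = 3/(2√a) ÷ 5.
At (4, 7): MRS = 0.15.
That is, one extra unit of a is worth 0.15 units of o at the margin.

MRS = 0.15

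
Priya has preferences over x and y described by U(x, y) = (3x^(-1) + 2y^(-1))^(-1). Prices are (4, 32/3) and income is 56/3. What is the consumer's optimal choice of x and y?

x* = 2, y* = 1

For CES with ρ = -1, MRS = (3/2)·(y/x)^2.
Tangency: set MRS = p_x/p_y = 4/(32/3) = 0.375.
So (y/x)^2 = 0.25; taking the square root, y/x = 0.5, i.e. y = 0.5·x.
Substitute into the budget 4·x + (32/3)·y = 56/3: (28/3)·x = 56/3, so x* = 2 and y* = 0.5·2 = 1.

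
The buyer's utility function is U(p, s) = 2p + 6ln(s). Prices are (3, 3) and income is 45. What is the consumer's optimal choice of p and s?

MU_p = 2, MU_s = 6/s.
MRS = 2 ÷ (6/s).
Tangency: set MRS = p_p/p_s = 3/3 = 1.
MRS depends only on s: (1/3)·s = 1 ⇒ s* = 1/(1/3) = 3.
From the budget, 3·p = 45 − 3·3 = 36, so p* = 12.

p* = 12, s* = 3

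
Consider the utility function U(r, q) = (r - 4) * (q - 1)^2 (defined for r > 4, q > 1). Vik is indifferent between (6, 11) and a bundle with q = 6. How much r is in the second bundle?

r = 12

U(6, 11) = 200.
Set U(r, 6) = 200 and solve.
With q = 6: (6 − 1)^2 = 25, so (r − 4) = 200/25 = 8.
So r = 4 + 8 = 12.
Check: U(12, 6) = 200.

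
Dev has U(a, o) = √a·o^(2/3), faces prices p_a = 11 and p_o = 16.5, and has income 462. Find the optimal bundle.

MU_a = 0.5·a^(-0.5)·o^(2/3) and MU_o = 2/3·√a·o^(-1/3).
MRS = MU_a/MU_o = (0.75)·o/a.
Tangency: set MRS = p_a/p_o = 11/16.5 = 2/3.
So (0.75)·o/a = 2/3, i.e. o = (8/9)·a.
Substitute into the budget 11·a + 16.5·o = 462: (77/3)·a = 462, so a* = 18.
Then o* = (8/9)·18 = 16.

a* = 18, o* = 16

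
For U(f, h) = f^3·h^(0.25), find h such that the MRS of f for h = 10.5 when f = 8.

h = 7

MU_f = 3·f^2·h^(0.25) and MU_h = 0.25·f^3·h^(-0.75).
MRS = MU_f/MU_h = (12)·h/f.
Substitute f = 8: MRS = h/(2/3). Setting h/(2/3) = 10.5 gives h = 10.5·(2/3) = 7.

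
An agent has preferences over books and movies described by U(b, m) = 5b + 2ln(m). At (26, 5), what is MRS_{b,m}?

MRS = 12.5

MU_b = 5, MU_m = 2/m.
MRS = 5 ÷ (2/m).
At (26, 5): MRS = 12.5.
The indifference curve has slope −12.5 at this bundle.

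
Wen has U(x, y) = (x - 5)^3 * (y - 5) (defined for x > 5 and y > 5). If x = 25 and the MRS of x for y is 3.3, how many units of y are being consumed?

y = 27

MU_x = 3·(x−5)^2·(y−5), MU_y = (x−5)^3.
MRS = (3/1)·(y−5)/(x−5).
Substitute x = 25: MRS = (y − 5)/(20/3). Setting this equal to 3.3 gives y − 5 = 3.3·(20/3) = 22, so y = 27.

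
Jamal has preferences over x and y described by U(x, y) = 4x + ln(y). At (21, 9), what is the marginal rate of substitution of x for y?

MRS = 36

MU_x = 4, MU_y = 1/y.
MRS = 4 ÷ (1/y).
At (21, 9): MRS = 36.
The indifference curve has slope −36 at this bundle.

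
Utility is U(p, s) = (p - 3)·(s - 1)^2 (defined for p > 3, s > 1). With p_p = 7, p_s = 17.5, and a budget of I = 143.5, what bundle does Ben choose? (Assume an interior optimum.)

p* = 8, s* = 5

MU_p = (s−1)^2, MU_s = 2·(p−3)·(s−1).
MRS = (1/2)·(s−1)/(p−3).
Tangency: set MRS = p_p/p_s = 7/17.5 = 0.4.
So (1/2)·(s − 1)/(p − 3) = 0.4, i.e. (s − 1) = 0.8·(p − 3).
Rewrite the budget in excess-of-subsistence terms: 7·(p − 3) + 17.5·(s − 1) = 143.5 − 7·3 − 17.5·1 = 105.
Substituting, 21·(p − 3) = 105, so p − 3 = 5 and p* = 8.
Then s − 1 = 0.8·5 = 4, so s* = 5.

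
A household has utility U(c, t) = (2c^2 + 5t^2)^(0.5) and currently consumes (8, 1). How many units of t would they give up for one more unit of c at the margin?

MRS = 3.2

For CES with ρ = 2, MRS = (2/5)·(t/c)^(-1).
At (8, 1): MRS = 3.2.
So at (8, 1) the consumer would give up 3.2 units of t for one more unit of c.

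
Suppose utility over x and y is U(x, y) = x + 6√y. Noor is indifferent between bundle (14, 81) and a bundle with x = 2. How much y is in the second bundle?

y = 121

U(14, 81) = 68.
Set U(2, y) = 68 and solve.
With x = 2: 6√y = 68 − 2 = 66, so √y = 11 and y = 121.
Check: U(2, 121) = 68.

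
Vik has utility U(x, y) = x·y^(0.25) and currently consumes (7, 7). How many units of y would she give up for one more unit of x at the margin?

MU_x = y^(0.25) and MU_y = 0.25·x·y^(-0.75).
MRS = MU_x/MU_y = (4)·y/x.
At (7, 7): MRS = 4.
So at (7, 7) the consumer would give up 4 units of y for one more unit of x.

MRS = 4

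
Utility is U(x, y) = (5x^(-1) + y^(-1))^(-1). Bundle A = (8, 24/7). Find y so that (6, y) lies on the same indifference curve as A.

U depends on (x, y) only through S = 5x^(-1) + y^(-1), so equal utility means equal S. At (8, 24/7): S = 11/12.
With x = 6: 5·6^(-1) = 5/6, so y^(-1) = 11/12 − 5/6 = 1/12.
Hence y = 1/(1/12) = 12.
Check: U(6, 12) = 1.0909.

y = 12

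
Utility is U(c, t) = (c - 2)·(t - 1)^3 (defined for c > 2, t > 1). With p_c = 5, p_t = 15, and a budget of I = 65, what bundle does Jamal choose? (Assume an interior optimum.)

c* = 4, t* = 3

MU_c = (t−1)^3, MU_t = 3·(c−2)·(t−1)^2.
MRS = (1/3)·(t−1)/(c−2).
Tangency: set MRS = p_c/p_t = 5/15 = 1/3.
So (1/3)·(t − 1)/(c − 2) = 1/3, i.e. (t − 1) = (c − 2).
Rewrite the budget in excess-of-subsistence terms: 5·(c − 2) + 15·(t − 1) = 65 − 5·2 − 15·1 = 40.
Substituting, 20·(c − 2) = 40, so c − 2 = 2 and c* = 4.
Then t − 1 = 2, so t* = 3.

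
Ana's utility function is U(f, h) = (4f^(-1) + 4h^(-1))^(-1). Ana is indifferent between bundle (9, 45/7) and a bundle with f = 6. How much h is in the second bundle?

h = 10

U depends on (f, h) only through S = 4f^(-1) + 4h^(-1), so equal utility means equal S. At (9, 45/7): S = 16/15.
With f = 6: 4·6^(-1) = 2/3, so 4h^(-1) = 16/15 − 2/3 = 0.4, i.e. h^(-1) = 0.1.
Hence h = 1/0.1 = 10.
Check: U(6, 10) = 0.9375.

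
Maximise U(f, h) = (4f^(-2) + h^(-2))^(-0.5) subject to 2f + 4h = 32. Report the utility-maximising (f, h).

f* = 8, h* = 4

For CES with ρ = -2, MRS = (4/1)·(h/f)^3.
Tangency: set MRS = p_f/p_h = 2/4 = 0.5.
So (h/f)^3 = 0.125; taking the cube root, h/f = 0.5, i.e. h = 0.5·f.
Substitute into the budget 2·f + 4·h = 32: 4·f = 32, so f* = 8 and h* = 0.5·8 = 4.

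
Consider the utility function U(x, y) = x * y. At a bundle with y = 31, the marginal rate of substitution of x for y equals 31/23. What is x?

MU_x = y and MU_y = x.
MRS = MU_x/MU_y = y/x.
Substitute y = 31: MRS = 31/x. Setting 31/x = 31/23 gives x = 31/(31/23) = 23.

x = 23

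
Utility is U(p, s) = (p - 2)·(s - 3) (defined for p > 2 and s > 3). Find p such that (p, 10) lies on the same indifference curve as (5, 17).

p = 8

U(5, 17) = 42.
Set U(p, 10) = 42 and solve.
With s = 10: (10 − 3) = 7, so (p − 2) = 42/7 = 6.
So p = 2 + 6 = 8.
Check: U(8, 10) = 42.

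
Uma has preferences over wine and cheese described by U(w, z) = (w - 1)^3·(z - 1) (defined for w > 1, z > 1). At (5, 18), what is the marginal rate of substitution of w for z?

MRS = 12.75

MU_w = 3·(w−1)^2·(z−1), MU_z = (w−1)^3.
MRS = (3/1)·(z−1)/(w−1).
At (5, 18): MRS = 12.75.
So at (5, 18) the consumer would give up 12.75 units of z for one more unit of w.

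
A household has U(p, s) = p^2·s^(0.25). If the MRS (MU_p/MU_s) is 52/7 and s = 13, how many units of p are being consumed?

MU_p = 2·p·s^(0.25) and MU_s = 0.25·p^2·s^(-0.75).
MRS = MU_p/MU_s = (8)·s/p.
Substitute s = 13: MRS = 104/p. Setting 104/p = 52/7 gives p = 104/(52/7) = 14.

p = 14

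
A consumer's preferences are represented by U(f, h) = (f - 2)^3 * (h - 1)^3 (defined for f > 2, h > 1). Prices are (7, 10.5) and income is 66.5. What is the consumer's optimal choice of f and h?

MU_f = 3·(f−2)^2·(h−1)^3, MU_h = 3·(f−2)^3·(h−1)^2.
MRS = (h−1)/(f−2).
Tangency: set MRS = p_f/p_h = 7/10.5 = 2/3.
So (h − 1)/(f − 2) = 2/3, i.e. (h − 1) = (2/3)·(f − 2).
Rewrite the budget in excess-of-subsistence terms: 7·(f − 2) + 10.5·(h − 1) = 66.5 − 7·2 − 10.5·1 = 42.
Substituting, 14·(f − 2) = 42, so f − 2 = 3 and f* = 5.
Then h − 1 = (2/3)·3 = 2, so h* = 3.

f* = 5, h* = 3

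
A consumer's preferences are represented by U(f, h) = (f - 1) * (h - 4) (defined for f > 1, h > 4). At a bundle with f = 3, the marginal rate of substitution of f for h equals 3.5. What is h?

MU_f = (h−4), MU_h = (f−1).
MRS = (h−4)/(f−1).
Substitute f = 3: MRS = (h − 4)/2. Setting this equal to 3.5 gives h − 4 = 3.5·2 = 7, so h = 11.

h = 11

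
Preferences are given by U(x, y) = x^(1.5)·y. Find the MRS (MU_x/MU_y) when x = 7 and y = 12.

MRS = 18/7

MU_x = 1.5·√x·y and MU_y = x^(1.5).
MRS = MU_x/MU_y = (1.5)·y/x.
At (7, 12): MRS = 18/7.
The indifference curve has slope −18/7 at this bundle.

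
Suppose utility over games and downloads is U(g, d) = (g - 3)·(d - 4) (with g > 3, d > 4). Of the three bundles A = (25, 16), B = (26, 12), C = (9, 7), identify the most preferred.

Bundle A

Evaluate utility at each bundle:
U(A) = 264.
U(B) = 184.
U(C) = 18.
Highest utility is A, so A ≻ B ≻ C.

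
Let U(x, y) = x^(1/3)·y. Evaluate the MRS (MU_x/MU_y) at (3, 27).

MU_x = 1/3·x^(-2/3)·y and MU_y = x^(1/3).
MRS = MU_x/MU_y = (1/3)·y/x.
At (3, 27): MRS = 3.
So at (3, 27) the consumer would give up 3 units of y for one more unit of x.

MRS = 3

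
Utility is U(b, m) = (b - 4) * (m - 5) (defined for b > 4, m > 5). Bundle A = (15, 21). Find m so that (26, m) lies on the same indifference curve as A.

m = 13

U(15, 21) = 176.
Set U(26, m) = 176 and solve.
With b = 26: (26 − 4) = 22, so (m − 5) = 176/22 = 8.
So m = 5 + 8 = 13.
Check: U(26, 13) = 176.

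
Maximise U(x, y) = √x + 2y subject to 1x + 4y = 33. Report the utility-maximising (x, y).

MU_x = 1/(2√x), MU_y = 2.
MRS = 1/(2√x) ÷ 2.
Tangency: set MRS = p_x/p_y = 1/4 = 0.25.
MRS depends only on x: 0.25/√x = 0.25 ⇒ √x = 0.25/0.25 = 1 ⇒ x* = 1.
From the budget, 4·y = 33 − 1·1 = 32, so y* = 8.

x* = 1, y* = 8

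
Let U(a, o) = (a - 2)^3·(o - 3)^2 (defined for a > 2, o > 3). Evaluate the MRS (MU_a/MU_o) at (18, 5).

MU_a = 3·(a−2)^2·(o−3)^2, MU_o = 2·(a−2)^3·(o−3).
MRS = (3/2)·(o−3)/(a−2).
At (18, 5): MRS = 3/16.
That is, one extra unit of a is worth 3/16 units of o at the margin.

MRS = 3/16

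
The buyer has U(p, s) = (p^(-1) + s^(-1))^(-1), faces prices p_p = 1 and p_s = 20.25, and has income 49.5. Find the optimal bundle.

For CES with ρ = -1, MRS = (s/p)^2.
Tangency: set MRS = p_p/p_s = 1/20.25 = 4/81.
So (s/p)^2 = 4/81; taking the square root, s/p = 2/9, i.e. s = (2/9)·p.
Substitute into the budget 1·p + 20.25·s = 49.5: 5.5·p = 49.5, so p* = 9 and s* = (2/9)·9 = 2.

p* = 9, s* = 2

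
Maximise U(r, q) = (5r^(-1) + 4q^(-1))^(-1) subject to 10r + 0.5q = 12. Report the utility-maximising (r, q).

r* = 1, q* = 4

For CES with ρ = -1, MRS = (5/4)·(q/r)^2.
Tangency: set MRS = p_r/p_q = 10/0.5 = 20.
So (q/r)^2 = 16; taking the square root, q/r = 4, i.e. q = 4·r.
Substitute into the budget 10·r + 0.5·q = 12: 12·r = 12, so r* = 1 and q* = 4·1 = 4.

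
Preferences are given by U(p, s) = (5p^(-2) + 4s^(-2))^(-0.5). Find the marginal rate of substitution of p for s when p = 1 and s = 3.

MRS = 33.75

For CES with ρ = -2, MRS = (5/4)·(s/p)^3.
At (1, 3): MRS = 33.75.
The indifference curve has slope −33.75 at this bundle.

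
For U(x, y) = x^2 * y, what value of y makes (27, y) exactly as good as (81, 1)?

y = 9

U(81, 1) = 6561.
Set U(27, y) = 6561 and solve.
With x = 27: 27^2 = 729, so y = 6561/729 = 9.
Check: U(27, 9) = 6561.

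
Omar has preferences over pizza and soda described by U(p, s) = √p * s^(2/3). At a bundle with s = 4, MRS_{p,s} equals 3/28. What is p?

p = 28

MU_p = 0.5·p^(-0.5)·s^(2/3) and MU_s = 2/3·√p·s^(-1/3).
MRS = MU_p/MU_s = (0.75)·s/p.
Substitute s = 4: MRS = 3/p. Setting 3/p = 3/28 gives p = 3/(3/28) = 28.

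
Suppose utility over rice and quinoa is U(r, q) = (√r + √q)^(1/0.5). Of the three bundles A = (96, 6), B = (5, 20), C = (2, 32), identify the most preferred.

Evaluate utility at each bundle:
U(A) = 150.000.
U(B) = 45.000.
U(C) = 50.000.
Highest utility is A, so A ≻ C ≻ B.

Bundle A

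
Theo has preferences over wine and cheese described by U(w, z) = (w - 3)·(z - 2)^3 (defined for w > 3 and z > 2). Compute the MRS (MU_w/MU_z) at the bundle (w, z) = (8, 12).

MU_w = (z−2)^3, MU_z = 3·(w−3)·(z−2)^2.
MRS = (1/3)·(z−2)/(w−3).
At (8, 12): MRS = 2/3.
The indifference curve has slope −2/3 at this bundle.

MRS = 2/3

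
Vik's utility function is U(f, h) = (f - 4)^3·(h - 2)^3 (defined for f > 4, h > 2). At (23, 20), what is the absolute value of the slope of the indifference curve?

MRS = 18/19

MU_f = 3·(f−4)^2·(h−2)^3, MU_h = 3·(f−4)^3·(h−2)^2.
MRS = (h−2)/(f−4).
At (23, 20): MRS = 18/19.
That is, one extra unit of f is worth 18/19 units of h at the margin.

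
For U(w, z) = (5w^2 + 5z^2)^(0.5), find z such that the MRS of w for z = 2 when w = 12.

z = 6

For CES with ρ = 2, MRS = (z/w)^(-1).
Setting (z/12)^(-1) = 2 gives z/12 = 0.5 and z = 6.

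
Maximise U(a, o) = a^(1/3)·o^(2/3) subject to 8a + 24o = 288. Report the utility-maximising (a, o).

MU_a = 1/3·a^(-2/3)·o^(2/3) and MU_o = 2/3·a^(1/3)·o^(-1/3).
MRS = MU_a/MU_o = (0.5)·o/a.
Tangency: set MRS = p_a/p_o = 8/24 = 1/3.
So (0.5)·o/a = 1/3, i.e. o = (2/3)·a.
Substitute into the budget 8·a + 24·o = 288: 24·a = 288, so a* = 12.
Then o* = (2/3)·12 = 8.

a* = 12, o* = 8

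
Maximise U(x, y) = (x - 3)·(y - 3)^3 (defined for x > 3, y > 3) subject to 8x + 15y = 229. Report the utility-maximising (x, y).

x* = 8, y* = 11

MU_x = (y−3)^3, MU_y = 3·(x−3)·(y−3)^2.
MRS = (1/3)·(y−3)/(x−3).
Tangency: set MRS = p_x/p_y = 8/15.
So (1/3)·(y − 3)/(x − 3) = 8/15, i.e. (y − 3) = 1.6·(x − 3).
Rewrite the budget in excess-of-subsistence terms: 8·(x − 3) + 15·(y − 3) = 229 − 8·3 − 15·3 = 160.
Substituting, 32·(x − 3) = 160, so x − 3 = 5 and x* = 8.
Then y − 3 = 1.6·5 = 8, so y* = 11.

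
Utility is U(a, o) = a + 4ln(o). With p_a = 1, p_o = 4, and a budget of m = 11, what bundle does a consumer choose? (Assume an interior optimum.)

MU_a = 1, MU_o = 4/o.
MRS = 1 ÷ (4/o).
Tangency: set MRS = p_a/p_o = 1/4 = 0.25.
MRS depends only on o: 0.25·o = 0.25 ⇒ o* = 0.25/0.25 = 1.
From the budget, 1·a = 11 − 4·1 = 7, so a* = 7.

a* = 7, o* = 1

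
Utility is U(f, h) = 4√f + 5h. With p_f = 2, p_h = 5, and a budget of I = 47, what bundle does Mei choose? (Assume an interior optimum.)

MU_f = 4/(2√f), MU_h = 5.
MRS = 4/(2√f) ÷ 5.
Tangency: set MRS = p_f/p_h = 2/5 = 0.4.
MRS depends only on f: 0.4/√f = 0.4 ⇒ √f = 0.4/0.4 = 1 ⇒ f* = 1.
From the budget, 5·h = 47 − 2·1 = 45, so h* = 9.

f* = 1, h* = 9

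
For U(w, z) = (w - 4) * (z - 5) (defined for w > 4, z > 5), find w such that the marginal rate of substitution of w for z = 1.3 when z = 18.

w = 14

MU_w = (z−5), MU_z = (w−4).
MRS = (z−5)/(w−4).
Substitute z = 18: MRS = 13/(w − 4). Setting this equal to 1.3 gives w − 4 = 13/1.3 = 10, so w = 14.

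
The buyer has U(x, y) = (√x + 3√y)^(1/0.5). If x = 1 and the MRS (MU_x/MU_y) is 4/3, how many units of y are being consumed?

y = 16

For CES with ρ = 0.5, MRS = (1/3)·√(y/x).
Setting (1/3)·√(y/1) = 4/3 gives √(y/1) = 4, so y/1 = 16 and y = 16.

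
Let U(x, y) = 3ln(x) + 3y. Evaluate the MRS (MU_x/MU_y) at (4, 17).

MU_x = 3/x, MU_y = 3.
MRS = 3/x ÷ 3.
At (4, 17): MRS = 0.25.
That is, one extra unit of x is worth 0.25 units of y at the margin.

MRS = 0.25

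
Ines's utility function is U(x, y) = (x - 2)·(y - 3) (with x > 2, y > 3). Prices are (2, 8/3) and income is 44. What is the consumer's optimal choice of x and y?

x* = 10, y* = 9

MU_x = (y−3), MU_y = (x−2).
MRS = (y−3)/(x−2).
Tangency: set MRS = p_x/p_y = 2/(8/3) = 0.75.
So (y − 3)/(x − 2) = 0.75, i.e. (y − 3) = 0.75·(x − 2).
Rewrite the budget in excess-of-subsistence terms: 2·(x − 2) + (8/3)·(y − 3) = 44 − 2·2 − (8/3)·3 = 32.
Substituting, 4·(x − 2) = 32, so x − 2 = 8 and x* = 10.
Then y − 3 = 0.75·8 = 6, so y* = 9.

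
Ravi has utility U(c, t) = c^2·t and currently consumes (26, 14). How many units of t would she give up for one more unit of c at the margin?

MRS = 14/13

MU_c = 2·c·t and MU_t = c^2.
MRS = MU_c/MU_t = (2/1)·t/c.
At (26, 14): MRS = 14/13.
The indifference curve has slope −14/13 at this bundle.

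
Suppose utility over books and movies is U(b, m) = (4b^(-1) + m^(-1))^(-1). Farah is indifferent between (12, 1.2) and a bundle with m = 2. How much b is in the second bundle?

b = 6

U depends on (b, m) only through S = 4b^(-1) + m^(-1), so equal utility means equal S. At (12, 1.2): S = 7/6.
With m = 2: 2^(-1) = 0.5, so 4b^(-1) = 7/6 − 0.5 = 2/3, i.e. b^(-1) = 1/6.
Hence b = 1/(1/6) = 6.
Check: U(6, 2) = 0.8571.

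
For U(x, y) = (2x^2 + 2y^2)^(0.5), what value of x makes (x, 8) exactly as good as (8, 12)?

x = 12

U depends on (x, y) only through S = 2x^2 + 2y^2, so equal utility means equal S. At (8, 12): S = 416.
With y = 8: 2·8^2 = 128, so 2x^2 = 416 − 128 = 288, i.e. x^2 = 144.
Hence x = √144 = 12.
Check: U(12, 8) = 20.3961.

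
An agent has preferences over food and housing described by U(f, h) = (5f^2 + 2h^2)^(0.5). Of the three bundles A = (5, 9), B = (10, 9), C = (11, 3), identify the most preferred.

Bundle B

Evaluate utility at each bundle:
U(A) = 16.941.
U(B) = 25.729.
U(C) = 24.960.
Highest utility is B, so B ≻ C ≻ A.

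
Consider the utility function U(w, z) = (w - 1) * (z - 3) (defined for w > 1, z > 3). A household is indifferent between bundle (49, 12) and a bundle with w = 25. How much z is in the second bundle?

U(49, 12) = 432.
Set U(25, z) = 432 and solve.
With w = 25: (25 − 1) = 24, so (z − 3) = 432/24 = 18.
So z = 3 + 18 = 21.
Check: U(25, 21) = 432.

z = 21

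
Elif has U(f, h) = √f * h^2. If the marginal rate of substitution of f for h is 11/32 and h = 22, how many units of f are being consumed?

MU_f = 0.5·f^(-0.5)·h^2 and MU_h = 2·√f·h.
MRS = MU_f/MU_h = (0.25)·h/f.
Substitute h = 22: MRS = 5.5/f. Setting 5.5/f = 11/32 gives f = 5.5/(11/32) = 16.

f = 16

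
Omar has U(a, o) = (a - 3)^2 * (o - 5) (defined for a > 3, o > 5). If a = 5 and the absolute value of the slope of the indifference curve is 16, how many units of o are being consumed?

o = 21

MU_a = 2·(a−3)·(o−5), MU_o = (a−3)^2.
MRS = (2/1)·(o−5)/(a−3).
Substitute a = 5: MRS = (o − 5)/1. Setting this equal to 16 gives o − 5 = 16·1 = 16, so o = 21.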